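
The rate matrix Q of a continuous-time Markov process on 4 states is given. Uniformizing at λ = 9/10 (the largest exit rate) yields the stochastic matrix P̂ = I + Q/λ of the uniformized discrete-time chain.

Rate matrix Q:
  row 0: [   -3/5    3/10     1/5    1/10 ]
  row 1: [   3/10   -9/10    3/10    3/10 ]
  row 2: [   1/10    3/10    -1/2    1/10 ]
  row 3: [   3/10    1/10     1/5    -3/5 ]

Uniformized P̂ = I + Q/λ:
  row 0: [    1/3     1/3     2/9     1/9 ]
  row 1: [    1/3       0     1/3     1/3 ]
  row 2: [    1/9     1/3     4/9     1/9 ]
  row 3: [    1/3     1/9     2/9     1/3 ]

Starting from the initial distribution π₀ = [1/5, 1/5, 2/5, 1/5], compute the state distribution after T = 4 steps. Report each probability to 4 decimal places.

t=0: π = [0.2000, 0.2000, 0.4000, 0.2000]
t=1: π = [0.2444, 0.2222, 0.3333, 0.2000]
t=2: π = [0.2593, 0.2148, 0.3210, 0.2049]
t=3: π = [0.2620, 0.2162, 0.3174, 0.2044]
t=4: π = [0.2628, 0.2159, 0.3168, 0.2046]

π = [0.2628, 0.2159, 0.3168, 0.2046]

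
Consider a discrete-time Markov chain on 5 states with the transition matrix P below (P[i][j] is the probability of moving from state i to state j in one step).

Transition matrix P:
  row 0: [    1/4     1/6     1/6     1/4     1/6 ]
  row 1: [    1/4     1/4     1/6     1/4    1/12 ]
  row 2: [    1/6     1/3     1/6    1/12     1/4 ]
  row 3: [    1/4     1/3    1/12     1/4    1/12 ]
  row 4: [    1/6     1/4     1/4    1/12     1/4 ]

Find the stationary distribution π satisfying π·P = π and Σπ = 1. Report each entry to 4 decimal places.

π = [0.2235, 0.2614, 0.1632, 0.1970, 0.1550]

Balance equations π_j = Σ_i π_i·P[i][j]:
  π_0 = 1/4·π_0 + 1/4·π_1 + 1/6·π_2 + 1/4·π_3 + 1/6·π_4
  π_1 = 1/6·π_0 + 1/4·π_1 + 1/3·π_2 + 1/3·π_3 + 1/4·π_4
  π_2 = 1/6·π_0 + 1/6·π_1 + 1/6·π_2 + 1/12·π_3 + 1/4·π_4
  π_3 = 1/4·π_0 + 1/4·π_1 + 1/12·π_2 + 1/4·π_3 + 1/12·π_4
  normalize: π_0 + π_1 + π_2 + π_3 + π_4 = 1
Solving the linear system gives exactly π = [314/1405, 1469/5620, 917/5620, 1107/5620, 871/5620].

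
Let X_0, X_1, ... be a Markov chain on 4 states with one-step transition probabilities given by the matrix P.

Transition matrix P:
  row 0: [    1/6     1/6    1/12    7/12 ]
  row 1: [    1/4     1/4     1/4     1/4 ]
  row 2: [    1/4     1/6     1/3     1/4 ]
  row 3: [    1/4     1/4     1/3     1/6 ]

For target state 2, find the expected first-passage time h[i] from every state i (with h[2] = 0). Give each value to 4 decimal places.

h = [4.7750, 4.2250, 0.0000, 3.9000]

First-step conditioning: h[2] = 0; for i ≠ 2, h[i] = 1 + Σ_k P[i][k]·h[k].
  h[0] = 1 + 1/6·h[0] + 1/6·h[1] + 7/12·h[3]
  h[1] = 1 + 1/4·h[0] + 1/4·h[1] + 1/4·h[3]
  h[3] = 1 + 1/4·h[0] + 1/4·h[1] + 1/6·h[3]
Solving the 3×3 linear system over states ≠ 2 gives exactly h = [191/40, 169/40, 0, 39/10] (h[2] = 0 is the target).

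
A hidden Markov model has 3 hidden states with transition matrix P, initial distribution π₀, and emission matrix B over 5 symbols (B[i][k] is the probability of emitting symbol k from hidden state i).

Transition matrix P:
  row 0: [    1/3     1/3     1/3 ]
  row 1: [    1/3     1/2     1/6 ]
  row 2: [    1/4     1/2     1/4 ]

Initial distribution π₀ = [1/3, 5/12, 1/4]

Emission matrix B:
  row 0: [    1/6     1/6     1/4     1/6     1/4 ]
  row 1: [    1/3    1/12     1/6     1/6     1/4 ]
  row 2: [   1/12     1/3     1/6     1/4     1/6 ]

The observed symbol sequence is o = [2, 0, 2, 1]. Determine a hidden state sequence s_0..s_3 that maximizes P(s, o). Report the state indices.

path = [1, 1, 0, 2]

t=0: δ = [8.333e-02, 6.944e-02, 4.167e-02]  (obs o_0=2)
t=1: δ = [4.630e-03, 1.157e-02, 2.315e-03]  ψ = [0, 1, 0]  (obs o_1=0)
t=2: δ = [9.645e-04, 9.645e-04, 3.215e-04]  ψ = [1, 1, 1]  (obs o_2=2)
t=3: δ = [5.358e-05, 4.019e-05, 1.072e-04]  ψ = [0, 1, 0]  (obs o_3=1)
backtrack: best end state = 2; path = [1, 1, 0, 2]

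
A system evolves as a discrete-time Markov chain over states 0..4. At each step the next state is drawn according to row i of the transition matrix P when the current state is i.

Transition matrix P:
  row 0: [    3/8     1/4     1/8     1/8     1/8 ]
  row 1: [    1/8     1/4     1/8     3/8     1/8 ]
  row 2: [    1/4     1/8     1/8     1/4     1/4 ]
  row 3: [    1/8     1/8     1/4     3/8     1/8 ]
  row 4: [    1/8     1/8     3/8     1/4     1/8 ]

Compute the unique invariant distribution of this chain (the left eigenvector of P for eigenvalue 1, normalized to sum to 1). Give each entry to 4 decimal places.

Balance equations π_j = Σ_i π_i·P[i][j]:
  π_0 = 3/8·π_0 + 1/8·π_1 + 1/4·π_2 + 1/8·π_3 + 1/8·π_4
  π_1 = 1/4·π_0 + 1/4·π_1 + 1/8·π_2 + 1/8·π_3 + 1/8·π_4
  π_2 = 1/8·π_0 + 1/8·π_1 + 1/8·π_2 + 1/4·π_3 + 3/8·π_4
  π_3 = 1/8·π_0 + 3/8·π_1 + 1/4·π_2 + 3/8·π_3 + 1/4·π_4
  normalize: π_0 + π_1 + π_2 + π_3 + π_4 = 1
Solving the linear system gives exactly π = [304/1523, 261/1523, 301/1523, 429/1523, 228/1523].

π = [0.1996, 0.1714, 0.1976, 0.2817, 0.1497]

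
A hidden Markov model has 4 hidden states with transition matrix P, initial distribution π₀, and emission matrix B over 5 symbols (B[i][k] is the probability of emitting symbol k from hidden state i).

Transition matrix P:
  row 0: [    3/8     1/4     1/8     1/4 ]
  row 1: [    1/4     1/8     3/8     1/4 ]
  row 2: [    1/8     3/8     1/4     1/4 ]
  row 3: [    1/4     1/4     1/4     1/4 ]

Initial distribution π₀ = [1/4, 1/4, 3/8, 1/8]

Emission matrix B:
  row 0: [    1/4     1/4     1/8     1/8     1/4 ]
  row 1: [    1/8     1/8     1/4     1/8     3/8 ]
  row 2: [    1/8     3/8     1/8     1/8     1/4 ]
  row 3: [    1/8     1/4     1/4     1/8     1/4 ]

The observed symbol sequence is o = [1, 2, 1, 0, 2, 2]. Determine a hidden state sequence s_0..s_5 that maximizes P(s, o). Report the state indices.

path = [2, 1, 2, 1, 2, 1]

t=0: δ = [6.250e-02, 3.125e-02, 1.406e-01, 3.125e-02]  (obs o_0=1)
t=1: δ = [2.930e-03, 1.318e-02, 4.395e-03, 8.789e-03]  ψ = [0, 2, 2, 2]  (obs o_1=2)
t=2: δ = [8.240e-04, 2.747e-04, 1.854e-03, 8.240e-04]  ψ = [1, 3, 1, 1]  (obs o_2=1)
t=3: δ = [7.725e-05, 8.690e-05, 5.794e-05, 5.794e-05]  ψ = [0, 2, 2, 2]  (obs o_3=0)
t=4: δ = [3.621e-06, 5.431e-06, 4.074e-06, 5.431e-06]  ψ = [0, 2, 1, 1]  (obs o_4=2)
t=5: δ = [1.697e-07, 3.819e-07, 2.546e-07, 3.395e-07]  ψ = [0, 2, 1, 1]  (obs o_5=2)
backtrack: best end state = 1; path = [2, 1, 2, 1, 2, 1]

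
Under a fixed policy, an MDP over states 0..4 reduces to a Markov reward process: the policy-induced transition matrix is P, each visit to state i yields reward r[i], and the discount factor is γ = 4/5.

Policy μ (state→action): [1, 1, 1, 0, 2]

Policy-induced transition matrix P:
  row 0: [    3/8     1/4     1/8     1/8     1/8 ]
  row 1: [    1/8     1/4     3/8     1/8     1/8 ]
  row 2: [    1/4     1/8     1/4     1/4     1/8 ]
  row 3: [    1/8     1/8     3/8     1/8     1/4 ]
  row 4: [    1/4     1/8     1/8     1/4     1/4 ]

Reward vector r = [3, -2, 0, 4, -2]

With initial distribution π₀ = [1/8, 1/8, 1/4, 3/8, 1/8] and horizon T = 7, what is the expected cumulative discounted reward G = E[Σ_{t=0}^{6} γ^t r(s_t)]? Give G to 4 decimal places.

t=0: π = [0.1250, 0.1250, 0.2500, 0.3750, 0.1250], E[r] = 1.3750, γ^t·E[r] = 1.375000, running G = 1.375000
t=1: π = [0.2031, 0.1563, 0.2813, 0.1719, 0.1875], E[r] = 0.6094, γ^t·E[r] = 0.487500, running G = 1.862500
t=2: π = [0.2344, 0.1699, 0.2422, 0.1836, 0.1699], E[r] = 0.7578, γ^t·E[r] = 0.485000, running G = 2.347500
t=3: π = [0.2351, 0.1755, 0.2437, 0.1765, 0.1692], E[r] = 0.7219, γ^t·E[r] = 0.369625, running G = 2.717125
t=4: π = [0.2354, 0.1763, 0.2435, 0.1766, 0.1682], E[r] = 0.7235, γ^t·E[r] = 0.296338, running G = 3.013463
t=5: π = [0.2353, 0.1765, 0.2437, 0.1765, 0.1681], E[r] = 0.7226, γ^t·E[r] = 0.236790, running G = 3.250253
t=6: π = [0.2353, 0.1765, 0.2437, 0.1765, 0.1681], E[r] = 0.7227, γ^t·E[r] = 0.189450, running G = 3.439703

G = 3.4397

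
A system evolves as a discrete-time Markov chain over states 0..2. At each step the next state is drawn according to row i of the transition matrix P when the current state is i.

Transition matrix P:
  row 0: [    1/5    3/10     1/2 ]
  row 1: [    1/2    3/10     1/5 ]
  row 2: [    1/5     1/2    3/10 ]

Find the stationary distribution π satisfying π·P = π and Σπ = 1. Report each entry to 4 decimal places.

Balance equations π_j = Σ_i π_i·P[i][j]:
  π_0 = 1/5·π_0 + 1/2·π_1 + 1/5·π_2
  π_1 = 3/10·π_0 + 3/10·π_1 + 1/2·π_2
  normalize: π_0 + π_1 + π_2 = 1
Solving the linear system gives exactly π = [13/42, 23/63, 41/126].

π = [0.3095, 0.3651, 0.3254]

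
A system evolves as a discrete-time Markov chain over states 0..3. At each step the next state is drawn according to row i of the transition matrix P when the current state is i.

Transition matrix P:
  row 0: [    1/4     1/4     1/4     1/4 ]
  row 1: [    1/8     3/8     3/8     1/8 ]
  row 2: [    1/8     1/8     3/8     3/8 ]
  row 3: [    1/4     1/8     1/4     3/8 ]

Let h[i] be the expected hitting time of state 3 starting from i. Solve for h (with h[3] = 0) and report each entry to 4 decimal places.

First-step conditioning: h[3] = 0; for i ≠ 3, h[i] = 1 + Σ_k P[i][k]·h[k].
  h[0] = 1 + 1/4·h[0] + 1/4·h[1] + 1/4·h[2]
  h[1] = 1 + 1/8·h[0] + 3/8·h[1] + 3/8·h[2]
  h[2] = 1 + 1/8·h[0] + 1/8·h[1] + 3/8·h[2]
Solving the 3×3 linear system over states ≠ 3 gives exactly h = [50/13, 56/13, 42/13, 0] (h[3] = 0 is the target).

h = [3.8462, 4.3077, 3.2308, 0.0000]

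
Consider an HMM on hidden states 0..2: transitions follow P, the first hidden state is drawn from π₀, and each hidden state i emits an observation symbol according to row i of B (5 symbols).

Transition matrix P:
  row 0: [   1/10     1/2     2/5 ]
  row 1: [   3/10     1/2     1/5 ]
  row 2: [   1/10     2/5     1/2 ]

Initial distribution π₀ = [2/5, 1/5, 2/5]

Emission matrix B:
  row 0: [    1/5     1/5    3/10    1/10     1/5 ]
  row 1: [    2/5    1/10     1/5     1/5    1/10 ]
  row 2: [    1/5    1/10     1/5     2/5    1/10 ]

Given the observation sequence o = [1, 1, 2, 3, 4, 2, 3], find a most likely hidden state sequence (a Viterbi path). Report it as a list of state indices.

path = [0, 2, 2, 2, 2, 2, 2]

t=0: δ = [8.000e-02, 2.000e-02, 4.000e-02]  (obs o_0=1)
t=1: δ = [1.600e-03, 4.000e-03, 3.200e-03]  ψ = [0, 0, 0]  (obs o_1=1)
t=2: δ = [3.600e-04, 4.000e-04, 3.200e-04]  ψ = [1, 1, 2]  (obs o_2=2)
t=3: δ = [1.200e-05, 4.000e-05, 6.400e-05]  ψ = [1, 1, 2]  (obs o_3=3)
t=4: δ = [2.400e-06, 2.560e-06, 3.200e-06]  ψ = [1, 2, 2]  (obs o_4=4)
t=5: δ = [2.304e-07, 2.560e-07, 3.200e-07]  ψ = [1, 1, 2]  (obs o_5=2)
t=6: δ = [7.680e-09, 2.560e-08, 6.400e-08]  ψ = [1, 1, 2]  (obs o_6=3)
backtrack: best end state = 2; path = [0, 2, 2, 2, 2, 2, 2]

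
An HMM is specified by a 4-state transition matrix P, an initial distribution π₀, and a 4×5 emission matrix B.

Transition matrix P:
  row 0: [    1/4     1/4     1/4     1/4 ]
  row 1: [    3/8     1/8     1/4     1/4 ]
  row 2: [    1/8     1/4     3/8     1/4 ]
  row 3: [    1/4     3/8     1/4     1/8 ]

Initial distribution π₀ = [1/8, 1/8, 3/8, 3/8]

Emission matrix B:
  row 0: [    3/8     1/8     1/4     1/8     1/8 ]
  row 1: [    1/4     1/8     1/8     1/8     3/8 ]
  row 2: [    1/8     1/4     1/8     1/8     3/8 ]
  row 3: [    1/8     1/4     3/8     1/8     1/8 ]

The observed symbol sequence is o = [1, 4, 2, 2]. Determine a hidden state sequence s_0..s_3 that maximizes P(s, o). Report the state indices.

path = [3, 1, 0, 3]

t=0: δ = [1.562e-02, 1.562e-02, 9.375e-02, 9.375e-02]  (obs o_0=1)
t=1: δ = [2.930e-03, 1.318e-02, 1.318e-02, 2.930e-03]  ψ = [3, 3, 2, 2]  (obs o_1=4)
t=2: δ = [1.236e-03, 4.120e-04, 6.180e-04, 1.236e-03]  ψ = [1, 2, 2, 1]  (obs o_2=2)
t=3: δ = [7.725e-05, 5.794e-05, 3.862e-05, 1.159e-04]  ψ = [0, 3, 0, 0]  (obs o_3=2)
backtrack: best end state = 3; path = [3, 1, 0, 3]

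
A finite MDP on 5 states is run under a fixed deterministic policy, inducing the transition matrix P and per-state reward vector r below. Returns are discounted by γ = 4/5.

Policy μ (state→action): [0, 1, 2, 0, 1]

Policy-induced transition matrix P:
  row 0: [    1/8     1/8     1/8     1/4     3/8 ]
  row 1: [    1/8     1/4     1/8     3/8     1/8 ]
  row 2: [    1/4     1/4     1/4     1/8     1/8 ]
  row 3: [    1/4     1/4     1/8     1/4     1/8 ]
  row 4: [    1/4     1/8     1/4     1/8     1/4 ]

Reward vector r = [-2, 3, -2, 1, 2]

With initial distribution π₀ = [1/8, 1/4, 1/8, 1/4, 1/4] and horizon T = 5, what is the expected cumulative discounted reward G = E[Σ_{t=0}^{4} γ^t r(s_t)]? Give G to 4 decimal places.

G = 2.1396

t=0: π = [0.1250, 0.2500, 0.1250, 0.2500, 0.2500], E[r] = 1.0000, γ^t·E[r] = 1.000000, running G = 1.000000
t=1: π = [0.2031, 0.2031, 0.1719, 0.2344, 0.1875], E[r] = 0.4688, γ^t·E[r] = 0.375000, running G = 1.375000
t=2: π = [0.1992, 0.2012, 0.1699, 0.2305, 0.1992], E[r] = 0.4941, γ^t·E[r] = 0.316250, running G = 1.691250
t=3: π = [0.2000, 0.2002, 0.1711, 0.2290, 0.1997], E[r] = 0.4868, γ^t·E[r] = 0.249250, running G = 1.940500
t=4: π = [0.2000, 0.2000, 0.1714, 0.2287, 0.2000], E[r] = 0.4860, γ^t·E[r] = 0.199075, running G = 2.139575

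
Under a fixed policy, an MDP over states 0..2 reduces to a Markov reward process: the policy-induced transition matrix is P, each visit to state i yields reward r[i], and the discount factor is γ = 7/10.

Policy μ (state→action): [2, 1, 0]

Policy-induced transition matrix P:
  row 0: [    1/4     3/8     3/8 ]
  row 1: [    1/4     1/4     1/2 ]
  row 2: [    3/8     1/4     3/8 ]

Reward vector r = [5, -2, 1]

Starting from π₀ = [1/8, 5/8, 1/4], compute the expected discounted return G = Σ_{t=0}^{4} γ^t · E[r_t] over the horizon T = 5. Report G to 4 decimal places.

t=0: π = [0.1250, 0.6250, 0.2500], E[r] = -0.3750, γ^t·E[r] = -0.375000, running G = -0.375000
t=1: π = [0.2813, 0.2656, 0.4531], E[r] = 1.3281, γ^t·E[r] = 0.929688, running G = 0.554688
t=2: π = [0.3066, 0.2852, 0.4082], E[r] = 1.3711, γ^t·E[r] = 0.671836, running G = 1.226523
t=3: π = [0.3010, 0.2883, 0.4106], E[r] = 1.3391, γ^t·E[r] = 0.459315, running G = 1.685839
t=4: π = [0.3013, 0.2876, 0.4110], E[r] = 1.3424, γ^t·E[r] = 0.322319, running G = 2.008158

G = 2.0082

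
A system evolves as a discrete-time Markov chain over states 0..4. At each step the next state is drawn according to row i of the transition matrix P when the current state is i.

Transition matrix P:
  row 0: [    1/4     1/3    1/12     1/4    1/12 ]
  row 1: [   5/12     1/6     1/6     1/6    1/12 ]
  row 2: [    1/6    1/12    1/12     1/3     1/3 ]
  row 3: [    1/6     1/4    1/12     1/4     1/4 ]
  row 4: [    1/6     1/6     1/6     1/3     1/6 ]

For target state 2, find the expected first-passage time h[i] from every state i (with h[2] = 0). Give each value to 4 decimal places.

First-step conditioning: h[2] = 0; for i ≠ 2, h[i] = 1 + Σ_k P[i][k]·h[k].
  h[0] = 1 + 1/4·h[0] + 1/3·h[1] + 1/4·h[3] + 1/12·h[4]
  h[1] = 1 + 5/12·h[0] + 1/6·h[1] + 1/6·h[3] + 1/12·h[4]
  h[3] = 1 + 1/6·h[0] + 1/4·h[1] + 1/4·h[3] + 1/4·h[4]
  h[4] = 1 + 1/6·h[0] + 1/6·h[1] + 1/3·h[3] + 1/6·h[4]
Solving the 4×4 linear system over states ≠ 2 gives exactly h = [10830/1249, 10062/1249, 0, 10752/1249, 9978/1249] (h[2] = 0 is the target).

h = [8.6709, 8.0560, 0.0000, 8.6085, 7.9888]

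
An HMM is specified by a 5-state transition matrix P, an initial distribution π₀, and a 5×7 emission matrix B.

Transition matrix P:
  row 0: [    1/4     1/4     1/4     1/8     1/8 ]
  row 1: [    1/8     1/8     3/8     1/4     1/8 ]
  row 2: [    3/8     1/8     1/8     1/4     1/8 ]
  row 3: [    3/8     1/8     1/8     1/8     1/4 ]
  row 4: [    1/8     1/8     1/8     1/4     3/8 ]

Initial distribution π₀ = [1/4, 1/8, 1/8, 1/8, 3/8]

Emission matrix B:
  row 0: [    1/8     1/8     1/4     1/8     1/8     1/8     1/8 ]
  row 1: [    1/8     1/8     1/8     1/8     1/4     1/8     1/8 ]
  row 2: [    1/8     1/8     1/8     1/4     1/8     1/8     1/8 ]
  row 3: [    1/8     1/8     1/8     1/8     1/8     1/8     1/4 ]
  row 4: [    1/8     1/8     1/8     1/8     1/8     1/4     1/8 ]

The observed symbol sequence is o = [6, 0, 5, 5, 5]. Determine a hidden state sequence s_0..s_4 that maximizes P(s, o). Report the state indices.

path = [4, 4, 4, 4, 4]

t=0: δ = [3.125e-02, 1.562e-02, 1.562e-02, 3.125e-02, 4.688e-02]  (obs o_0=6)
t=1: δ = [1.465e-03, 9.766e-04, 9.766e-04, 1.465e-03, 2.197e-03]  ψ = [3, 0, 0, 4, 4]  (obs o_1=0)
t=2: δ = [6.866e-05, 4.578e-05, 4.578e-05, 6.866e-05, 2.060e-04]  ψ = [3, 0, 0, 4, 4]  (obs o_2=5)
t=3: δ = [3.219e-06, 3.219e-06, 3.219e-06, 6.437e-06, 1.931e-05]  ψ = [3, 4, 4, 4, 4]  (obs o_3=5)
t=4: δ = [3.017e-07, 3.017e-07, 3.017e-07, 6.035e-07, 1.810e-06]  ψ = [3, 4, 4, 4, 4]  (obs o_4=5)
backtrack: best end state = 4; path = [4, 4, 4, 4, 4]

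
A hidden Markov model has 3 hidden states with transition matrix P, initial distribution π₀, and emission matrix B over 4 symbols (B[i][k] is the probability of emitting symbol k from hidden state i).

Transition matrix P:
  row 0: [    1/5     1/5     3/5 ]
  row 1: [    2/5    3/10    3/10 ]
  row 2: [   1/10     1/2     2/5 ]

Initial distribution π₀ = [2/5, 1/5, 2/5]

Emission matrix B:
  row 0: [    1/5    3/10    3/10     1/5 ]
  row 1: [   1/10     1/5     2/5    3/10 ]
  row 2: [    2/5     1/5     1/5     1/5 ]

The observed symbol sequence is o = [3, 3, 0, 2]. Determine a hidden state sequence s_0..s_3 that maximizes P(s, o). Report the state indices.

path = [0, 2, 2, 1]

t=0: δ = [8.000e-02, 6.000e-02, 8.000e-02]  (obs o_0=3)
t=1: δ = [4.800e-03, 1.200e-02, 9.600e-03]  ψ = [1, 2, 0]  (obs o_1=3)
t=2: δ = [9.600e-04, 4.800e-04, 1.536e-03]  ψ = [1, 2, 2]  (obs o_2=0)
t=3: δ = [5.760e-05, 3.072e-04, 1.229e-04]  ψ = [0, 2, 2]  (obs o_3=2)
backtrack: best end state = 1; path = [0, 2, 2, 1]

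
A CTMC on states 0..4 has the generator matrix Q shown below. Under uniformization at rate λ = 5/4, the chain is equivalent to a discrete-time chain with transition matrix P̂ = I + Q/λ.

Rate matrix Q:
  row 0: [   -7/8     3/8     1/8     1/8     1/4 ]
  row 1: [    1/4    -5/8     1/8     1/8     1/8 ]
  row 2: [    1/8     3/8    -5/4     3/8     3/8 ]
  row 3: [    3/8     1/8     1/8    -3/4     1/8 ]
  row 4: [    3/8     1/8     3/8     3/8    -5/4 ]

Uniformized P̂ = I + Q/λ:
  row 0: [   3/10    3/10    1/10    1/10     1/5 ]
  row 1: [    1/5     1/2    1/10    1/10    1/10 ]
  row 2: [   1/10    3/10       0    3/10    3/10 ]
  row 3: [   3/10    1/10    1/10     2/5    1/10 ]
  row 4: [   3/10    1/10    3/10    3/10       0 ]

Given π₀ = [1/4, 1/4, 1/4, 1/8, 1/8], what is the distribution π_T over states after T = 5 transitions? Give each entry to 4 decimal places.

π = [0.2480, 0.2879, 0.1151, 0.2142, 0.1347]

t=0: π = [0.2500, 0.2500, 0.2500, 0.1250, 0.1250]
t=1: π = [0.2250, 0.3000, 0.1000, 0.2125, 0.1625]
t=2: π = [0.2500, 0.2850, 0.1225, 0.2163, 0.1263]
t=3: π = [0.2470, 0.2885, 0.1130, 0.2146, 0.1369]
t=4: π = [0.2486, 0.2874, 0.1161, 0.2144, 0.1336]
t=5: π = [0.2480, 0.2879, 0.1151, 0.2142, 0.1347]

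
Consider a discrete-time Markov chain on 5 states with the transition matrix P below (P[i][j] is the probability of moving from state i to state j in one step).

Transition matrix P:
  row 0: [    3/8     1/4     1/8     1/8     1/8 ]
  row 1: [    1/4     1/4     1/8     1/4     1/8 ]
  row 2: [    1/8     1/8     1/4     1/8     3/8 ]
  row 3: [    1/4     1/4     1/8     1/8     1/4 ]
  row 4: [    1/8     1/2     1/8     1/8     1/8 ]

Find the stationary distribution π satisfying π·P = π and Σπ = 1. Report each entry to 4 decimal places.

Balance equations π_j = Σ_i π_i·P[i][j]:
  π_0 = 3/8·π_0 + 1/4·π_1 + 1/8·π_2 + 1/4·π_3 + 1/8·π_4
  π_1 = 1/4·π_0 + 1/4·π_1 + 1/8·π_2 + 1/4·π_3 + 1/2·π_4
  π_2 = 1/8·π_0 + 1/8·π_1 + 1/4·π_2 + 1/8·π_3 + 1/8·π_4
  π_3 = 1/8·π_0 + 1/4·π_1 + 1/8·π_2 + 1/8·π_3 + 1/8·π_4
  normalize: π_0 + π_1 + π_2 + π_3 + π_4 = 1
Solving the linear system gives exactly π = [57/238, 33/119, 1/7, 19/119, 43/238].

π = [0.2395, 0.2773, 0.1429, 0.1597, 0.1807]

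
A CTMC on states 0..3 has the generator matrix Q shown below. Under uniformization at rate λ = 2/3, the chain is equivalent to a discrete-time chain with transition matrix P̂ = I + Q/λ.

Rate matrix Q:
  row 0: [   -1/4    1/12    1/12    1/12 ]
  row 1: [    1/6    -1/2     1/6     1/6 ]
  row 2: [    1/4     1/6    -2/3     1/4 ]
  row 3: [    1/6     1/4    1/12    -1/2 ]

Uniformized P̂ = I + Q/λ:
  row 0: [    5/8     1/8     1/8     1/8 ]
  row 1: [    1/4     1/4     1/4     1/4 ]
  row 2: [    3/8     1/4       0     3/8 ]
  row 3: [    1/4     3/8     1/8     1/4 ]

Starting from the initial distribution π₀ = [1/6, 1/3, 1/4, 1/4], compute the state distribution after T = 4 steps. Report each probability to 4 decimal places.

t=0: π = [0.1667, 0.3333, 0.2500, 0.2500]
t=1: π = [0.3438, 0.2604, 0.1354, 0.2604]
t=2: π = [0.3958, 0.2396, 0.1406, 0.2240]
t=3: π = [0.4160, 0.2285, 0.1374, 0.2181]
t=4: π = [0.4232, 0.2253, 0.1364, 0.2152]

π = [0.4232, 0.2253, 0.1364, 0.2152]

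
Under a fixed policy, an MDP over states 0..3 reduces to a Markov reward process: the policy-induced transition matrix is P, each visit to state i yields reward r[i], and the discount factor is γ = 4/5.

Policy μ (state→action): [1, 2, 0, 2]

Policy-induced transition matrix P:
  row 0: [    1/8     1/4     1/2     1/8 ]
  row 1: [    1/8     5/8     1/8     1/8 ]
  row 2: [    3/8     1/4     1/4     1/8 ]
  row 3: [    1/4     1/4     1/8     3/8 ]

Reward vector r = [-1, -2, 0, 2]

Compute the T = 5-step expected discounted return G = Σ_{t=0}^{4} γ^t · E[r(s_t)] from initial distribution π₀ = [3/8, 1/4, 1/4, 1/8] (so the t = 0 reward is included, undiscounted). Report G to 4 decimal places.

t=0: π = [0.3750, 0.2500, 0.2500, 0.1250], E[r] = -0.6250, γ^t·E[r] = -0.625000, running G = -0.625000
t=1: π = [0.2031, 0.3438, 0.2969, 0.1563], E[r] = -0.5781, γ^t·E[r] = -0.462500, running G = -1.087500
t=2: π = [0.2188, 0.3789, 0.2383, 0.1641], E[r] = -0.6484, γ^t·E[r] = -0.415000, running G = -1.502500
t=3: π = [0.2051, 0.3921, 0.2368, 0.1660], E[r] = -0.6572, γ^t·E[r] = -0.336500, running G = -1.839000
t=4: π = [0.2050, 0.3970, 0.2315, 0.1665], E[r] = -0.6660, γ^t·E[r] = -0.272800, running G = -2.111800

G = -2.1118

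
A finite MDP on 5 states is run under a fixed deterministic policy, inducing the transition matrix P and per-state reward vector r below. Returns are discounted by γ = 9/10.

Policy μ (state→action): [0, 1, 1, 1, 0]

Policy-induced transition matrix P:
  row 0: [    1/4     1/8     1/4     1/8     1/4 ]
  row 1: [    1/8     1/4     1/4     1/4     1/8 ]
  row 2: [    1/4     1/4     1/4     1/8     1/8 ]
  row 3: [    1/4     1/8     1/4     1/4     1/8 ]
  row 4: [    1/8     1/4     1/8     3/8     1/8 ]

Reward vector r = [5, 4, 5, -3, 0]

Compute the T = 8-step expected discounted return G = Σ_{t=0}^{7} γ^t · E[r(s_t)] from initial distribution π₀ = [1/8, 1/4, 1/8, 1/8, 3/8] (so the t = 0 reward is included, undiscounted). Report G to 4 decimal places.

G = 12.4778

t=0: π = [0.1250, 0.2500, 0.1250, 0.1250, 0.3750], E[r] = 1.8750, γ^t·E[r] = 1.875000, running G = 1.875000
t=1: π = [0.1719, 0.2188, 0.2031, 0.2656, 0.1406], E[r] = 1.9531, γ^t·E[r] = 1.757813, running G = 3.632813
t=2: π = [0.2051, 0.1953, 0.2324, 0.2207, 0.1465], E[r] = 2.3066, γ^t·E[r] = 1.868379, running G = 5.501191
t=3: π = [0.2073, 0.1968, 0.2317, 0.2136, 0.1506], E[r] = 2.3411, γ^t·E[r] = 1.706636, running G = 7.207827
t=4: π = [0.2066, 0.1974, 0.2312, 0.2140, 0.1509], E[r] = 2.3364, γ^t·E[r] = 1.532909, running G = 8.740736
t=5: π = [0.2065, 0.1974, 0.2311, 0.2141, 0.1508], E[r] = 2.3353, γ^t·E[r] = 1.378967, running G = 10.119703
t=6: π = [0.2065, 0.1974, 0.2311, 0.2142, 0.1508], E[r] = 2.3353, γ^t·E[r] = 1.241082, running G = 11.360785
t=7: π = [0.2065, 0.1974, 0.2311, 0.2141, 0.1508], E[r] = 2.3353, γ^t·E[r] = 1.116987, running G = 12.477772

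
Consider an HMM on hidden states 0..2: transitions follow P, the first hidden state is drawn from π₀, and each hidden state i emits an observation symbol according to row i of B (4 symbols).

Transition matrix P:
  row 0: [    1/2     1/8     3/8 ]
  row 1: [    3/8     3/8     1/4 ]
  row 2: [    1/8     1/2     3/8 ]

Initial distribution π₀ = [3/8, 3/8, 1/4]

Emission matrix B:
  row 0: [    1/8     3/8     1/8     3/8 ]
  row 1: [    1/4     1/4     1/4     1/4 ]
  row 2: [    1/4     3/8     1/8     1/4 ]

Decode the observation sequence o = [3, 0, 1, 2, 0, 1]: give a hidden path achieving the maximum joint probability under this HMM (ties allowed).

path = [0, 2, 2, 1, 1, 0]

t=0: δ = [1.406e-01, 9.375e-02, 6.250e-02]  (obs o_0=3)
t=1: δ = [8.789e-03, 8.789e-03, 1.318e-02]  ψ = [0, 1, 0]  (obs o_1=0)
t=2: δ = [1.648e-03, 1.648e-03, 1.854e-03]  ψ = [0, 2, 2]  (obs o_2=1)
t=3: δ = [1.030e-04, 2.317e-04, 8.690e-05]  ψ = [0, 2, 2]  (obs o_3=2)
t=4: δ = [1.086e-05, 2.173e-05, 1.448e-05]  ψ = [1, 1, 1]  (obs o_4=0)
t=5: δ = [3.055e-06, 2.037e-06, 2.037e-06]  ψ = [1, 1, 1]  (obs o_5=1)
backtrack: best end state = 0; path = [0, 2, 2, 1, 1, 0]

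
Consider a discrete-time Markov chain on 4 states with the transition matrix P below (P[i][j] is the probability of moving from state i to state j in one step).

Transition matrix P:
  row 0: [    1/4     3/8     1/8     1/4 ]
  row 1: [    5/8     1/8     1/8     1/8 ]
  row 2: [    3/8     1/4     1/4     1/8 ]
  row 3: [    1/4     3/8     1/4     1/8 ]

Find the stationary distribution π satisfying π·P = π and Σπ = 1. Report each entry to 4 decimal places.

Balance equations π_j = Σ_i π_i·P[i][j]:
  π_0 = 1/4·π_0 + 5/8·π_1 + 3/8·π_2 + 1/4·π_3
  π_1 = 3/8·π_0 + 1/8·π_1 + 1/4·π_2 + 3/8·π_3
  π_2 = 1/8·π_0 + 1/8·π_1 + 1/4·π_2 + 1/4·π_3
  normalize: π_0 + π_1 + π_2 + π_3 = 1
Solving the linear system gives exactly π = [241/639, 181/639, 107/639, 110/639].

π = [0.3772, 0.2833, 0.1674, 0.1721]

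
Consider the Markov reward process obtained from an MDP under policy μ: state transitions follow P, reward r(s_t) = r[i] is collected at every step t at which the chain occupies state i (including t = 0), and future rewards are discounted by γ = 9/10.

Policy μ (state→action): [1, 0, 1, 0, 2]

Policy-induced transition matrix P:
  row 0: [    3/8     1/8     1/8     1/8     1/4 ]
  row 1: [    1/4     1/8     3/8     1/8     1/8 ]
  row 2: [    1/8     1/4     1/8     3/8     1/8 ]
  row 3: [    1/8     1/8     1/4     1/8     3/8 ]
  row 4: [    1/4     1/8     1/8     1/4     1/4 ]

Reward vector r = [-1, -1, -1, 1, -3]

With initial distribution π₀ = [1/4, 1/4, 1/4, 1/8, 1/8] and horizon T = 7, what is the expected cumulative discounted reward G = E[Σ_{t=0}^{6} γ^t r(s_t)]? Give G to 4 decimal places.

t=0: π = [0.2500, 0.2500, 0.2500, 0.1250, 0.1250], E[r] = -1.0000, γ^t·E[r] = -1.000000, running G = -1.000000
t=1: π = [0.2344, 0.1563, 0.2031, 0.2031, 0.2031], E[r] = -1.0000, γ^t·E[r] = -0.900000, running G = -1.900000
t=2: π = [0.2285, 0.1504, 0.1895, 0.2012, 0.2305], E[r] = -1.0586, γ^t·E[r] = -0.857461, running G = -2.757461
t=3: π = [0.2297, 0.1487, 0.1877, 0.2012, 0.2327], E[r] = -1.0630, γ^t·E[r] = -0.774918, running G = -3.532379
t=4: π = [0.2301, 0.1485, 0.1873, 0.2010, 0.2331], E[r] = -1.0641, γ^t·E[r] = -0.698187, running G = -4.230567
t=5: π = [0.2302, 0.1484, 0.1872, 0.2010, 0.2332], E[r] = -1.0644, γ^t·E[r] = -0.628504, running G = -4.859071
t=6: π = [0.2303, 0.1484, 0.1872, 0.2010, 0.2332], E[r] = -1.0644, γ^t·E[r] = -0.565674, running G = -5.424745

G = -5.4247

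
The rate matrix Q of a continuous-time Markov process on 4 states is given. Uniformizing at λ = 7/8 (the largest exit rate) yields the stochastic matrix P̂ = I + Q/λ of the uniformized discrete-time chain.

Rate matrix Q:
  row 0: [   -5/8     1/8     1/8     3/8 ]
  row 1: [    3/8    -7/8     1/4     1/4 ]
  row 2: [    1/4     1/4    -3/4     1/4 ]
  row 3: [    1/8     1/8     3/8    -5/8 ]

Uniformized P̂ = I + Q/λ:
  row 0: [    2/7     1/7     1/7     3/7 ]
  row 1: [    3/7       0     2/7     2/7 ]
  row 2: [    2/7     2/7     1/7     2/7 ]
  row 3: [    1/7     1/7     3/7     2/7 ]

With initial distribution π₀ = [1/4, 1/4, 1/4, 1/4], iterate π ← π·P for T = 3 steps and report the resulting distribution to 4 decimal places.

t=0: π = [0.2500, 0.2500, 0.2500, 0.2500]
t=1: π = [0.2857, 0.1429, 0.2500, 0.3214]
t=2: π = [0.2602, 0.1582, 0.2551, 0.3265]
t=3: π = [0.2617, 0.1567, 0.2587, 0.3229]

π = [0.2617, 0.1567, 0.2587, 0.3229]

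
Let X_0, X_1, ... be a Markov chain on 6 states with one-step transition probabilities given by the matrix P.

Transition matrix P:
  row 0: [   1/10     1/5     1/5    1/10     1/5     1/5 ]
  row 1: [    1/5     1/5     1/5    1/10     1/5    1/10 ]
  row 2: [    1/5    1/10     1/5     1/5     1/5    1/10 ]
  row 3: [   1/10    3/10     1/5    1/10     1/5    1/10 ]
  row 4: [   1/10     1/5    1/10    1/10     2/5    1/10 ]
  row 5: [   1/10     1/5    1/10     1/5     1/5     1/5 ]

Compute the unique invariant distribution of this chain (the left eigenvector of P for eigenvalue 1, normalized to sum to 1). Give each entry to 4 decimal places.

π = [0.1359, 0.1966, 0.1624, 0.1289, 0.2500, 0.1262]

Balance equations π_j = Σ_i π_i·P[i][j]:
  π_0 = 1/10·π_0 + 1/5·π_1 + 1/5·π_2 + 1/10·π_3 + 1/10·π_4 + 1/10·π_5
  π_1 = 1/5·π_0 + 1/5·π_1 + 1/10·π_2 + 3/10·π_3 + 1/5·π_4 + 1/5·π_5
  π_2 = 1/5·π_0 + 1/5·π_1 + 1/5·π_2 + 1/5·π_3 + 1/10·π_4 + 1/10·π_5
  π_3 = 1/10·π_0 + 1/10·π_1 + 1/5·π_2 + 1/10·π_3 + 1/10·π_4 + 1/5·π_5
  π_4 = 1/5·π_0 + 1/5·π_1 + 1/5·π_2 + 1/5·π_3 + 2/5·π_4 + 1/5·π_5
  normalize: π_0 + π_1 + π_2 + π_3 + π_4 + π_5 = 1
Solving the linear system gives exactly π = [5441/40036, 7873/40036, 6501/40036, 5159/40036, 1/4, 5053/40036].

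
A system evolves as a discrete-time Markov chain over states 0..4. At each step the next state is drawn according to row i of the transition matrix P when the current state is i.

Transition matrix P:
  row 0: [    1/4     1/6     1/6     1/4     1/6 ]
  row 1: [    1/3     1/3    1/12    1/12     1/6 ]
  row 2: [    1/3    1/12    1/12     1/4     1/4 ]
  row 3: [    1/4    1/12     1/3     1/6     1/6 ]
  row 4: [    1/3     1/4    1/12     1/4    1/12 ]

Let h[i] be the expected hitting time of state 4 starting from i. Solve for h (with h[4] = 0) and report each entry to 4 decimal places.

First-step conditioning: h[4] = 0; for i ≠ 4, h[i] = 1 + Σ_k P[i][k]·h[k].
  h[0] = 1 + 1/4·h[0] + 1/6·h[1] + 1/6·h[2] + 1/4·h[3]
  h[1] = 1 + 1/3·h[0] + 1/3·h[1] + 1/12·h[2] + 1/12·h[3]
  h[2] = 1 + 1/3·h[0] + 1/12·h[1] + 1/12·h[2] + 1/4·h[3]
  h[3] = 1 + 1/4·h[0] + 1/12·h[1] + 1/3·h[2] + 1/6·h[3]
Solving the 4×4 linear system over states ≠ 4 gives exactly h = [6588/1193, 6656/1193, 6076/1193, 6504/1193, 0] (h[4] = 0 is the target).

h = [5.5222, 5.5792, 5.0930, 5.4518, 0.0000]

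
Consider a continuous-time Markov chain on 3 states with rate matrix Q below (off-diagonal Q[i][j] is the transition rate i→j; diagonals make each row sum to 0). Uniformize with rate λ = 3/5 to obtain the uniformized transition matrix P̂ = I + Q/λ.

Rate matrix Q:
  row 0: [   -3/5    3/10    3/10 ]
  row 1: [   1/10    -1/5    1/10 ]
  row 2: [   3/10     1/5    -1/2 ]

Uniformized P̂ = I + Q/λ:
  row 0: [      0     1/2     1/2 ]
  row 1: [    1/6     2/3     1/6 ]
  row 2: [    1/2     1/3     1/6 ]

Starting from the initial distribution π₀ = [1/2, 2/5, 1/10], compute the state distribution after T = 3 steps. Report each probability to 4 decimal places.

π = [0.1921, 0.5551, 0.2528]

t=0: π = [0.5000, 0.4000, 0.1000]
t=1: π = [0.1167, 0.5500, 0.3333]
t=2: π = [0.2583, 0.5361, 0.2056]
t=3: π = [0.1921, 0.5551, 0.2528]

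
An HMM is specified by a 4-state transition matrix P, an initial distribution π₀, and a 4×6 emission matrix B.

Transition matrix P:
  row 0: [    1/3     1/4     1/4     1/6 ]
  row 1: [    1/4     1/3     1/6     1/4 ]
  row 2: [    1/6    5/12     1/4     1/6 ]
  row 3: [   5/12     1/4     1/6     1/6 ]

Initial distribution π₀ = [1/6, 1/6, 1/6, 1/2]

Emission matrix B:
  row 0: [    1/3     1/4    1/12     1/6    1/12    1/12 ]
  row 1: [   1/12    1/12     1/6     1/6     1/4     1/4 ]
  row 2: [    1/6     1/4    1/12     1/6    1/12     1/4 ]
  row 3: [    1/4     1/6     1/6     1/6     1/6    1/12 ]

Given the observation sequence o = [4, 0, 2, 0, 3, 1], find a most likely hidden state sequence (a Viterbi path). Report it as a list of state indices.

t=0: δ = [1.389e-02, 4.167e-02, 1.389e-02, 8.333e-02]  (obs o_0=4)
t=1: δ = [1.157e-02, 1.736e-03, 2.315e-03, 3.472e-03]  ψ = [3, 3, 3, 3]  (obs o_1=0)
t=2: δ = [3.215e-04, 4.823e-04, 2.411e-04, 3.215e-04]  ψ = [0, 0, 0, 0]  (obs o_2=2)
t=3: δ = [4.465e-05, 1.340e-05, 1.340e-05, 3.014e-05]  ψ = [3, 1, 0, 1]  (obs o_3=0)
t=4: δ = [2.481e-06, 1.861e-06, 1.861e-06, 1.240e-06]  ψ = [0, 0, 0, 0]  (obs o_4=3)
t=5: δ = [2.067e-07, 6.460e-08, 1.550e-07, 7.752e-08]  ψ = [0, 2, 0, 1]  (obs o_5=1)
backtrack: best end state = 0; path = [3, 0, 3, 0, 0, 0]

path = [3, 0, 3, 0, 0, 0]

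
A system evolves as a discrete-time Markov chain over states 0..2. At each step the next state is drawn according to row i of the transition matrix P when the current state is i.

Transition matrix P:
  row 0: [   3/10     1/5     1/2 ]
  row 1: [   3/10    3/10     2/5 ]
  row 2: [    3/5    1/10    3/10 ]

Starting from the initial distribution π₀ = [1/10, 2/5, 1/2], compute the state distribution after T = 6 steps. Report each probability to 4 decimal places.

π = [0.4205, 0.1776, 0.4019]

t=0: π = [0.1000, 0.4000, 0.5000]
t=1: π = [0.4500, 0.1900, 0.3600]
t=2: π = [0.4080, 0.1830, 0.4090]
t=3: π = [0.4227, 0.1774, 0.3999]
t=4: π = [0.4200, 0.1778, 0.4023]
t=5: π = [0.4207, 0.1775, 0.4018]
t=6: π = [0.4205, 0.1776, 0.4019]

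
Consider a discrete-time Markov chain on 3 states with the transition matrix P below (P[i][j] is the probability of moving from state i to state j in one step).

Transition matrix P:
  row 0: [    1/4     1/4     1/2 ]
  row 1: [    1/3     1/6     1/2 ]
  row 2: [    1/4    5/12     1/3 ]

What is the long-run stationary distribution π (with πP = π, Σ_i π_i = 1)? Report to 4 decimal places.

Balance equations π_j = Σ_i π_i·P[i][j]:
  π_0 = 1/4·π_0 + 1/3·π_1 + 1/4·π_2
  π_1 = 1/4·π_0 + 1/6·π_1 + 5/12·π_2
  normalize: π_0 + π_1 + π_2 = 1
Solving the linear system gives exactly π = [25/91, 27/91, 3/7].

π = [0.2747, 0.2967, 0.4286]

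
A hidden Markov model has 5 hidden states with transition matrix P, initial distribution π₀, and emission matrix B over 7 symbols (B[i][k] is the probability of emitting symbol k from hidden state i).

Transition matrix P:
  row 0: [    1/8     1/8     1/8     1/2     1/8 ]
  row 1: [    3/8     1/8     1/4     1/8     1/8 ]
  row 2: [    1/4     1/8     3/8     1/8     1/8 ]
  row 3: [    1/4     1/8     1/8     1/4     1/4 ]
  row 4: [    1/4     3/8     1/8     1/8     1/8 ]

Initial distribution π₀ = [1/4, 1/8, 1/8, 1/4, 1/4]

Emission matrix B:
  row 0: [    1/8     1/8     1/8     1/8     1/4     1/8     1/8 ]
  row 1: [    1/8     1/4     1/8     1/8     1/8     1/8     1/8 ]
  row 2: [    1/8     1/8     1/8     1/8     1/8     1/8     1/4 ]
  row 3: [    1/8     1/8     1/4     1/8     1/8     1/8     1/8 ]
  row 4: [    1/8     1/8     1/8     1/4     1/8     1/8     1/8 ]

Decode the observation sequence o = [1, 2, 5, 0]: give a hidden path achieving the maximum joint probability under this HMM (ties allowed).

t=0: δ = [3.125e-02, 3.125e-02, 1.562e-02, 3.125e-02, 3.125e-02]  (obs o_0=1)
t=1: δ = [1.465e-03, 1.465e-03, 9.766e-04, 3.906e-03, 9.766e-04]  ψ = [1, 4, 1, 0, 3]  (obs o_1=2)
t=2: δ = [1.221e-04, 6.104e-05, 6.104e-05, 1.221e-04, 1.221e-04]  ψ = [3, 3, 3, 3, 3]  (obs o_2=5)
t=3: δ = [3.815e-06, 5.722e-06, 2.861e-06, 7.629e-06, 3.815e-06]  ψ = [3, 4, 2, 0, 3]  (obs o_3=0)
backtrack: best end state = 3; path = [0, 3, 0, 3]

path = [0, 3, 0, 3]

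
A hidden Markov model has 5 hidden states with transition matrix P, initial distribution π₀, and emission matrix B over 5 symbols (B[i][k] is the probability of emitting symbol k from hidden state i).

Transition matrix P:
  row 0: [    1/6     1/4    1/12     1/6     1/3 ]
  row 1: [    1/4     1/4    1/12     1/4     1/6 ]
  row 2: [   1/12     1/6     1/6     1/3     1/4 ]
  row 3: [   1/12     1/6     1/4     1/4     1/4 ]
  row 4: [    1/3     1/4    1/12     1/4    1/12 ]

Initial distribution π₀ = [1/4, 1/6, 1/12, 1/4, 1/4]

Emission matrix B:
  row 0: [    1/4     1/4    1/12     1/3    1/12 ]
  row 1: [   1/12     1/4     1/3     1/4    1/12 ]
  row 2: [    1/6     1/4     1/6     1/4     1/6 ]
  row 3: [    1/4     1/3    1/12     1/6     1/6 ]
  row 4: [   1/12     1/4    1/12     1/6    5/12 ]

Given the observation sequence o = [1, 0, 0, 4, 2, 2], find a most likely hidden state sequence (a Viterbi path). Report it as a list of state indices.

path = [3, 3, 3, 4, 1, 1]

t=0: δ = [6.250e-02, 4.167e-02, 2.083e-02, 8.333e-02, 6.250e-02]  (obs o_0=1)
t=1: δ = [5.208e-03, 1.302e-03, 3.472e-03, 5.208e-03, 1.736e-03]  ψ = [4, 0, 3, 3, 0]  (obs o_1=0)
t=2: δ = [2.170e-04, 1.085e-04, 2.170e-04, 3.255e-04, 1.447e-04]  ψ = [0, 0, 3, 3, 0]  (obs o_2=0)
t=3: δ = [4.019e-06, 4.521e-06, 1.356e-05, 1.356e-05, 3.391e-05]  ψ = [4, 0, 3, 3, 3]  (obs o_3=4)
t=4: δ = [9.419e-07, 2.826e-06, 5.651e-07, 7.064e-07, 2.826e-07]  ψ = [4, 4, 3, 4, 2]  (obs o_4=2)
t=5: δ = [5.887e-08, 2.355e-07, 3.925e-08, 5.887e-08, 3.925e-08]  ψ = [1, 1, 1, 1, 1]  (obs o_5=2)
backtrack: best end state = 1; path = [3, 3, 3, 4, 1, 1]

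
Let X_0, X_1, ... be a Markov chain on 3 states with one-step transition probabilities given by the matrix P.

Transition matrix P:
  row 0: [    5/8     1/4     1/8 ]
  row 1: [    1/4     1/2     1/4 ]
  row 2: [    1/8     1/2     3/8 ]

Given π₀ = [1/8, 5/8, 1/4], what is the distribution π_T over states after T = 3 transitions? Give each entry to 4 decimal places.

π = [0.3374, 0.4209, 0.2417]

t=0: π = [0.1250, 0.6250, 0.2500]
t=1: π = [0.2656, 0.4688, 0.2656]
t=2: π = [0.3164, 0.4336, 0.2500]
t=3: π = [0.3374, 0.4209, 0.2417]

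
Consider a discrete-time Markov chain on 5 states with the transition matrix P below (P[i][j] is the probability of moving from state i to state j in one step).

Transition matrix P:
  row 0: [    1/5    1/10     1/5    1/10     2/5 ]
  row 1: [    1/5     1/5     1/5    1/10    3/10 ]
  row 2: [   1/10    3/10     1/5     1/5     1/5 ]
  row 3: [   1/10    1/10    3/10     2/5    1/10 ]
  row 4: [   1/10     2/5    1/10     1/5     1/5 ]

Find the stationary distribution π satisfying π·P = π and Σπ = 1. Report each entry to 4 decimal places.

π = [0.1369, 0.2317, 0.1974, 0.2039, 0.2301]

Balance equations π_j = Σ_i π_i·P[i][j]:
  π_0 = 1/5·π_0 + 1/5·π_1 + 1/10·π_2 + 1/10·π_3 + 1/10·π_4
  π_1 = 1/10·π_0 + 1/5·π_1 + 3/10·π_2 + 1/10·π_3 + 2/5·π_4
  π_2 = 1/5·π_0 + 1/5·π_1 + 1/5·π_2 + 3/10·π_3 + 1/10·π_4
  π_3 = 1/10·π_0 + 1/10·π_1 + 1/5·π_2 + 2/5·π_3 + 1/5·π_4
  normalize: π_0 + π_1 + π_2 + π_3 + π_4 = 1
Solving the linear system gives exactly π = [355/2594, 601/2594, 256/1297, 529/2594, 597/2594].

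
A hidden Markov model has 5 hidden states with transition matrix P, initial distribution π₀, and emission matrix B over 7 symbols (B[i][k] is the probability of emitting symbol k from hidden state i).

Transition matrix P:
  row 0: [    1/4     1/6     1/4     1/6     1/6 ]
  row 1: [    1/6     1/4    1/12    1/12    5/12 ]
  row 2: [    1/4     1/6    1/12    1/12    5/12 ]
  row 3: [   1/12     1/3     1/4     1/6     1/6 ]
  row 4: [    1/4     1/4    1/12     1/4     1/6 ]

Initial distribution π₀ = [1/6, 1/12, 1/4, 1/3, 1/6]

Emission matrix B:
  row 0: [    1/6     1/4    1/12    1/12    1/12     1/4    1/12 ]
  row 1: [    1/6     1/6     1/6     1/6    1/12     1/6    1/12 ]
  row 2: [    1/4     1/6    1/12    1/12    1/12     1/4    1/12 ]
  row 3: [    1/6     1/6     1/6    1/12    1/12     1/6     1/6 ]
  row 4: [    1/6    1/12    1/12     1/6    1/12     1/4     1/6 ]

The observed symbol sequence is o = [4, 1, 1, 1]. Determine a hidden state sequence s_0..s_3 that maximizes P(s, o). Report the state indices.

path = [2, 0, 0, 0]

t=0: δ = [1.389e-02, 6.944e-03, 2.083e-02, 2.778e-02, 1.389e-02]  (obs o_0=4)
t=1: δ = [1.302e-03, 1.543e-03, 1.157e-03, 7.716e-04, 7.234e-04]  ψ = [2, 3, 3, 3, 2]  (obs o_1=1)
t=2: δ = [8.138e-05, 6.430e-05, 5.425e-05, 3.617e-05, 5.358e-05]  ψ = [0, 1, 0, 0, 1]  (obs o_2=1)
t=3: δ = [5.086e-06, 2.679e-06, 3.391e-06, 2.261e-06, 2.233e-06]  ψ = [0, 1, 0, 0, 1]  (obs o_3=1)
backtrack: best end state = 0; path = [2, 0, 0, 0]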